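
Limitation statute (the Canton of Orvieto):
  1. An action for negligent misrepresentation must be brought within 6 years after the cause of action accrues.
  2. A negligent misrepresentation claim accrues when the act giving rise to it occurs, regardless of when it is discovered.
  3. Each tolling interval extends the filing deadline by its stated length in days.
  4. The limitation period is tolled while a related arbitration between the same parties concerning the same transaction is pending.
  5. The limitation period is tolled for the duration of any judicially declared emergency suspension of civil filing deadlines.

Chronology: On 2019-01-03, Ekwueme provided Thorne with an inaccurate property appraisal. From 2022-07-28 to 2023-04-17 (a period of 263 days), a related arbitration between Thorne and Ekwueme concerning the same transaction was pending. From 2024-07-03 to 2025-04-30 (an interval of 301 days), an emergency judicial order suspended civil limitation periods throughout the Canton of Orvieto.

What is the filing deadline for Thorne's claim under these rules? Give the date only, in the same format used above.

2026-07-21

The cause of action accrued on 2019-01-03, the date of the act.
The untolled deadline — 6 years after 2019-01-03 — is 2025-01-03.
Because the pending related arbitration ran from 2022-07-28 to 2023-04-17, the deadline is extended by 263 days to 2025-09-23.
The period was tolled for 301 days by the emergency suspension of filing deadlines (2024-07-03 to 2025-04-30), pushing the deadline to 2026-07-21.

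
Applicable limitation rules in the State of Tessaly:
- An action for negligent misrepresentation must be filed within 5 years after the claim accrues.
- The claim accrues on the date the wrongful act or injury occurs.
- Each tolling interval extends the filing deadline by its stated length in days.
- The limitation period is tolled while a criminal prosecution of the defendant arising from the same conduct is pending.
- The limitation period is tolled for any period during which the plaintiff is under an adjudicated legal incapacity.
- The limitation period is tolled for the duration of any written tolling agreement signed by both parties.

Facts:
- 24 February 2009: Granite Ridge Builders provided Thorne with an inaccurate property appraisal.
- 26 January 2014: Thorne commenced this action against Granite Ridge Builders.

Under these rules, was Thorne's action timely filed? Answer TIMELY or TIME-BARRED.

TIMELY

The claim accrued on 24 February 2009, when the wrongful act occurred.
Adding the 5 years base period to 24 February 2009 gives a deadline of 24 February 2014, before any tolling.
The 26 January 2014 filing precedes the 24 February 2014 deadline; the claim is timely.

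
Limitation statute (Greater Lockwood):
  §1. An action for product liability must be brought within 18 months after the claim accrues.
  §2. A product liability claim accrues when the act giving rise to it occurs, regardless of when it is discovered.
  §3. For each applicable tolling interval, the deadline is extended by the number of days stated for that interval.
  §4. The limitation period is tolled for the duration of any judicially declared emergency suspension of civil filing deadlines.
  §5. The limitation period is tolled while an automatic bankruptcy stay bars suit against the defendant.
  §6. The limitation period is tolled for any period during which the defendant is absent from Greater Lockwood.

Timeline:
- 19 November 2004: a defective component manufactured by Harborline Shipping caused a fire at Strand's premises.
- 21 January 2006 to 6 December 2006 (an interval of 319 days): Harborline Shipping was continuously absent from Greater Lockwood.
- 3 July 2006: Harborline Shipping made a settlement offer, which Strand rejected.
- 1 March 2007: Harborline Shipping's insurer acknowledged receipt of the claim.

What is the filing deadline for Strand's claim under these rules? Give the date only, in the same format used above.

The claim accrued on 19 November 2004, when the wrongful act occurred.
18 months from 19 November 2004 is 19 May 2006.
Because the defendant's absence from the jurisdiction ran from 21 January 2006 to 6 December 2006, the deadline is extended by 319 days to 3 April 2007.
Nothing else in the chronology tolls or restarts the period.

3 April 2007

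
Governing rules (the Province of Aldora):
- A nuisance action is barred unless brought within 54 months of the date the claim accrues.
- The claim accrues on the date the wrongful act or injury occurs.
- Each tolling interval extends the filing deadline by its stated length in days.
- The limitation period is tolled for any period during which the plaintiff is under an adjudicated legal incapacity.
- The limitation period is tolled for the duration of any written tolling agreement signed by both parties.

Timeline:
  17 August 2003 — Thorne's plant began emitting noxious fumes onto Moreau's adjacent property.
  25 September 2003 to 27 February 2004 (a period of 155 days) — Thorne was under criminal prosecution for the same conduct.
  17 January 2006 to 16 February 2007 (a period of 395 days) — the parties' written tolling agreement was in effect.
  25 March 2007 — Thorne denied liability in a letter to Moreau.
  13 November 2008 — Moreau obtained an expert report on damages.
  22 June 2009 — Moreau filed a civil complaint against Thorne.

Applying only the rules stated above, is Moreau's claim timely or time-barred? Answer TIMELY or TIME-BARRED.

The limitation period began to run on 17 August 2003.
The untolled deadline — 54 months after 17 August 2003 — is 17 February 2008.
Because the written tolling agreement ran from 17 January 2006 to 16 February 2007, the deadline is extended by 395 days to 18 March 2009.
The pending criminal prosecution from 25 September 2003 to 27 February 2004 does not toll the period, because no stated rule makes a criminal prosecution a tolling event.
None of the other events listed affects the running of the period under the stated rules.
The 22 June 2009 filing falls after the 18 March 2009 deadline; the claim is time-barred.

TIME-BARRED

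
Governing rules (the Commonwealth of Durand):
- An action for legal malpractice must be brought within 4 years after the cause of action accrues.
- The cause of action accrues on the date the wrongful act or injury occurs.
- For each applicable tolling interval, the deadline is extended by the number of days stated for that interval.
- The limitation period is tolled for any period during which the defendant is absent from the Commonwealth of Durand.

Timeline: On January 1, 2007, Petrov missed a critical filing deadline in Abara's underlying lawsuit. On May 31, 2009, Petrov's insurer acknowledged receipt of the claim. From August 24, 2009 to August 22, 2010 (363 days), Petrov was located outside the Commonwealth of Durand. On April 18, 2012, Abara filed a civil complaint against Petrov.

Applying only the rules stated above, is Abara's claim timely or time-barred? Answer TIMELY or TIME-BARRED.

TIME-BARRED

The limitation period began to run on January 1, 2007.
4 years from January 1, 2007 is January 1, 2011.
Because the defendant's absence from the jurisdiction ran from August 24, 2009 to August 22, 2010, the deadline is extended by 363 days to December 30, 2011.
Nothing else in the chronology tolls or restarts the period.
Abara filed on April 18, 2012, after the December 30, 2011 deadline, so the action is time-barred.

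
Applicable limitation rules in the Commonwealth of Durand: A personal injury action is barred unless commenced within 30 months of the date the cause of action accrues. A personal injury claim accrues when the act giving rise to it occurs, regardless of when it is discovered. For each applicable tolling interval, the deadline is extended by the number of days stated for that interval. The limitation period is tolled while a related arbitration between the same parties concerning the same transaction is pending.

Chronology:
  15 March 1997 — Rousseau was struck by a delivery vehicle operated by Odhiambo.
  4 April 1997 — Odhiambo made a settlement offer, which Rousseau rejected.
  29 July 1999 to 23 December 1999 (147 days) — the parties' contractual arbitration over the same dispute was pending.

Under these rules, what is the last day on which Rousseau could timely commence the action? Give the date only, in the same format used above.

9 February 2000

The cause of action accrued on 15 March 1997, the date of the act.
30 months from 15 March 1997 is 15 September 1999.
Because the pending related arbitration ran from 29 July 1999 to 23 December 1999, the deadline is extended by 147 days to 9 February 2000.
None of the other events listed affects the running of the period under the stated rules.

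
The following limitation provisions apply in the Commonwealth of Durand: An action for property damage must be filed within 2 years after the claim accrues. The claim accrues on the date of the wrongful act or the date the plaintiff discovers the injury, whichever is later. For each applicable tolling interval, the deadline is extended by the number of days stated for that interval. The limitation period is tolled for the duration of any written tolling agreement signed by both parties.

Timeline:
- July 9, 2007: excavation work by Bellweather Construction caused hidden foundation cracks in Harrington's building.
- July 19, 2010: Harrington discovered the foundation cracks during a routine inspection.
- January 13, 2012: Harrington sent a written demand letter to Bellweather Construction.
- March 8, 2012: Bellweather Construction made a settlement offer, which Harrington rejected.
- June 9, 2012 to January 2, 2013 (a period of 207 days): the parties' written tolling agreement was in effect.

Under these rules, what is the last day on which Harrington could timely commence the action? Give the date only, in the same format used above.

February 11, 2013

Because discovery on July 19, 2010 post-dates the July 9, 2007 act, accrual under the later-of rule falls on July 19, 2010.
Adding the 2 years base period to July 19, 2010 gives a deadline of July 19, 2012, before any tolling.
The period was tolled for 207 days by the written tolling agreement (June 9, 2012 to January 2, 2013), pushing the deadline to February 11, 2013.
Nothing else in the chronology tolls or restarts the period.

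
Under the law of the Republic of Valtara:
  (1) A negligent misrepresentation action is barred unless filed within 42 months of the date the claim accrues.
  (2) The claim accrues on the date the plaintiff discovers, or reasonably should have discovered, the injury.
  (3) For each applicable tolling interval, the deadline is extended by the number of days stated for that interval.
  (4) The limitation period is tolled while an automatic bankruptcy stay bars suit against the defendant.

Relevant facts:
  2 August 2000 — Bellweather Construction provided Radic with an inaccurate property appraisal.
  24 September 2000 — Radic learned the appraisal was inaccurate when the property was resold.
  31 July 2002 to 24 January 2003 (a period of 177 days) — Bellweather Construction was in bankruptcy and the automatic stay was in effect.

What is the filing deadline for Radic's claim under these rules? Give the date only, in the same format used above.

17 September 2004

Under the discovery rule, the claim accrued on 24 September 2000, when Radic discovered the injury — not on the 2 August 2000 date of the underlying act.
42 months from 24 September 2000 is 24 March 2004.
The automatic bankruptcy stay from 31 July 2002 to 24 January 2003 tolled the period for 177 days, extending the deadline to 17 September 2004.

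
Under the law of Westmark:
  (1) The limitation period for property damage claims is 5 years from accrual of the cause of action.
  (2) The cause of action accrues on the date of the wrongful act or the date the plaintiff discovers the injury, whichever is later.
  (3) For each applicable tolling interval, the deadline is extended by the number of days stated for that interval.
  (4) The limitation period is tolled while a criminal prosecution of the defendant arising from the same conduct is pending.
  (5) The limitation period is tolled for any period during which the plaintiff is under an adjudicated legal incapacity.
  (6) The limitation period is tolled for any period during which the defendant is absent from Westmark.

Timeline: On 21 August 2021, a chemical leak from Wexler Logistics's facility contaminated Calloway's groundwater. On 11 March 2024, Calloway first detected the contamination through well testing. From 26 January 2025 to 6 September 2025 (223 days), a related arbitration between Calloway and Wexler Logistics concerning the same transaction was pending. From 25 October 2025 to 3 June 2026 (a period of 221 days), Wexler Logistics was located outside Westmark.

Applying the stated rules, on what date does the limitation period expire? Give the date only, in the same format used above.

18 October 2029

Taking the later of the act (21 August 2021) and discovery (11 March 2024), the claim accrued on 11 March 2024.
The untolled deadline — 5 years after 11 March 2024 — is 11 March 2029.
Because the defendant's absence from the jurisdiction ran from 25 October 2025 to 3 June 2026, the deadline is extended by 221 days to 18 October 2029.
Although a pending arbitration ran from 26 January 2025 to 6 September 2025, the stated rules do not make that a tolling event, so it is disregarded.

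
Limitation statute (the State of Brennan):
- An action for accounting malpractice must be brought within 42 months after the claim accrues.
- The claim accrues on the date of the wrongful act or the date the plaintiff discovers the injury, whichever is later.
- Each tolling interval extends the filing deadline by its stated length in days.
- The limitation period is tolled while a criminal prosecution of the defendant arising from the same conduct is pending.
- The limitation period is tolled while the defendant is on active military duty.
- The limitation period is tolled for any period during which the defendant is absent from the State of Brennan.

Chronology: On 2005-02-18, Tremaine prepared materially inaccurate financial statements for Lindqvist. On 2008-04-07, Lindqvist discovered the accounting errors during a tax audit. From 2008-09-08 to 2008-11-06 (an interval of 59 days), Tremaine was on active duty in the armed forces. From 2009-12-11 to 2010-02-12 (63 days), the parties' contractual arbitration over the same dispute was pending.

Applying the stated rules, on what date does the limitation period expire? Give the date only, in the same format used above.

2011-12-05

Because discovery on 2008-04-07 post-dates the 2005-02-18 act, accrual under the later-of rule falls on 2008-04-07.
The untolled deadline — 42 months after 2008-04-07 — is 2011-10-07.
The defendant's active military service from 2008-09-08 to 2008-11-06 tolled the period for 59 days, extending the deadline to 2011-12-05.
No stated provision tolls the period for a pending arbitration, so the interval from 2009-12-11 to 2010-02-12 has no effect on the deadline.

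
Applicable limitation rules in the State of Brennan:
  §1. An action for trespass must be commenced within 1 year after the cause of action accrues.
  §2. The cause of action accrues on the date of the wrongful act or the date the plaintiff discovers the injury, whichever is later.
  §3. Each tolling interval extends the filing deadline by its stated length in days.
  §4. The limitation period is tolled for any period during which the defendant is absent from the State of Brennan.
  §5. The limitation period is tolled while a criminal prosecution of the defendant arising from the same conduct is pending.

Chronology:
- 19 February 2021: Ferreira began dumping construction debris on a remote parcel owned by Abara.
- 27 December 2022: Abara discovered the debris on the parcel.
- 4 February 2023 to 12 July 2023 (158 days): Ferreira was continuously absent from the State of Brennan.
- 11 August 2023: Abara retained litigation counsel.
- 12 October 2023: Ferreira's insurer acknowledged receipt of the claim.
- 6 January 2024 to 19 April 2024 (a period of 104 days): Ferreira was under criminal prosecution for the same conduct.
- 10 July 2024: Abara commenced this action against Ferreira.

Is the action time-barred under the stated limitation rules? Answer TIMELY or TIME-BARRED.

The claim accrued on 27 December 2022 — the later of the 19 February 2021 act and the 27 December 2022 discovery.
The untolled deadline — 1 year after 27 December 2022 — is 27 December 2023.
Because the defendant's absence from the jurisdiction ran from 4 February 2023 to 12 July 2023, the deadline is extended by 158 days to 2 June 2024.
The pending criminal prosecution from 6 January 2024 to 19 April 2024 tolled the period for 104 days, extending the deadline to 14 September 2024.
None of the other events listed affects the running of the period under the stated rules.
Filing on 10 July 2024 beat the 14 September 2024 deadline — the action is timely.

TIMELY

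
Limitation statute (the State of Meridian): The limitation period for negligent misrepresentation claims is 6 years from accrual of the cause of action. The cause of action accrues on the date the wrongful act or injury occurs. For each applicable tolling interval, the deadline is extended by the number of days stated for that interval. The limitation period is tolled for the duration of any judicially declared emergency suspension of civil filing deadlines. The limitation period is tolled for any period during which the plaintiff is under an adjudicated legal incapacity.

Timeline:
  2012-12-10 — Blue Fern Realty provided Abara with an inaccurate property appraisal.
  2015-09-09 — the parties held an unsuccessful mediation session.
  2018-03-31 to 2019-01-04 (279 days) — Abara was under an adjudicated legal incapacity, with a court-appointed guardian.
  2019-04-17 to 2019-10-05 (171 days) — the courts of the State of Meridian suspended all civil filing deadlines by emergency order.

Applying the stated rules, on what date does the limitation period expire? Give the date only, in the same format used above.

The claim accrued on 2012-12-10, when the wrongful act occurred.
6 years from 2012-12-10 is 2018-12-10.
Because the plaintiff's legal incapacity ran from 2018-03-31 to 2019-01-04, the deadline is extended by 279 days to 2019-09-15.
The period was tolled for 171 days by the emergency suspension of filing deadlines (2019-04-17 to 2019-10-05), pushing the deadline to 2020-03-04.
None of the other events listed affects the running of the period under the stated rules.

2020-03-04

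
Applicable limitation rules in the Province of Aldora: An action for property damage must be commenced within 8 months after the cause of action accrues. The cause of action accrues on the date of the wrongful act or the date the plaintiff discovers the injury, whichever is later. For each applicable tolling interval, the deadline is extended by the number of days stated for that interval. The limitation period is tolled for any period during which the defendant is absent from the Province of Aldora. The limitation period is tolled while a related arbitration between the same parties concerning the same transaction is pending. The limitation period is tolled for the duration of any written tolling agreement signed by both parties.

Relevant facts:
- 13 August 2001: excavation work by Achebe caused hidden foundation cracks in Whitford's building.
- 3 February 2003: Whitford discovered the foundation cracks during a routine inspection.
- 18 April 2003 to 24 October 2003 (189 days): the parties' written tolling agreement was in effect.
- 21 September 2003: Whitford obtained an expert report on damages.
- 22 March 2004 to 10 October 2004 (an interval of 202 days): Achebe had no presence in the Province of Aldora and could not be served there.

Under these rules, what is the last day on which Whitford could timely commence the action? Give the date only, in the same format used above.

28 October 2004

Taking the later of the act (13 August 2001) and discovery (3 February 2003), the claim accrued on 3 February 2003.
8 months from 3 February 2003 is 3 October 2003.
The period was tolled for 189 days by the written tolling agreement (18 April 2003 to 24 October 2003), pushing the deadline to 9 April 2004.
Because the defendant's absence from the jurisdiction ran from 22 March 2004 to 10 October 2004, the deadline is extended by 202 days to 28 October 2004.
Nothing else in the chronology tolls or restarts the period.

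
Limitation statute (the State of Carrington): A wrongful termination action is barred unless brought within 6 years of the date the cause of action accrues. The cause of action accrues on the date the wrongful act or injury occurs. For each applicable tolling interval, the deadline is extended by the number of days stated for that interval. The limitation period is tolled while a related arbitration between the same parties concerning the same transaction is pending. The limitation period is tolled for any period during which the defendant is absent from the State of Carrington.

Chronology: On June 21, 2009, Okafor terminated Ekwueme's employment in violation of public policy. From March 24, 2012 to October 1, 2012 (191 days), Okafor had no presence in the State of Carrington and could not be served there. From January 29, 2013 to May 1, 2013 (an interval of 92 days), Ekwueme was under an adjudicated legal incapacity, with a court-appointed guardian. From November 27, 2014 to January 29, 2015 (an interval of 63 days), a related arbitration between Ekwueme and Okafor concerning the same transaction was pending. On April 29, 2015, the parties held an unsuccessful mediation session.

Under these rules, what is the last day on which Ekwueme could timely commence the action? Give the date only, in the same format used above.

March 1, 2016

The cause of action accrued on June 21, 2009, the date of the act.
Adding the 6 years base period to June 21, 2009 gives a deadline of June 21, 2015, before any tolling.
Because the defendant's absence from the jurisdiction ran from March 24, 2012 to October 1, 2012, the deadline is extended by 191 days to December 29, 2015.
The period was tolled for 63 days by the pending related arbitration (November 27, 2014 to January 29, 2015), pushing the deadline to March 1, 2016.
The plaintiff's legal incapacity from January 29, 2013 to May 1, 2013 does not toll the period, because no stated rule makes the plaintiff's incapacity a tolling event.
Nothing else in the chronology tolls or restarts the period.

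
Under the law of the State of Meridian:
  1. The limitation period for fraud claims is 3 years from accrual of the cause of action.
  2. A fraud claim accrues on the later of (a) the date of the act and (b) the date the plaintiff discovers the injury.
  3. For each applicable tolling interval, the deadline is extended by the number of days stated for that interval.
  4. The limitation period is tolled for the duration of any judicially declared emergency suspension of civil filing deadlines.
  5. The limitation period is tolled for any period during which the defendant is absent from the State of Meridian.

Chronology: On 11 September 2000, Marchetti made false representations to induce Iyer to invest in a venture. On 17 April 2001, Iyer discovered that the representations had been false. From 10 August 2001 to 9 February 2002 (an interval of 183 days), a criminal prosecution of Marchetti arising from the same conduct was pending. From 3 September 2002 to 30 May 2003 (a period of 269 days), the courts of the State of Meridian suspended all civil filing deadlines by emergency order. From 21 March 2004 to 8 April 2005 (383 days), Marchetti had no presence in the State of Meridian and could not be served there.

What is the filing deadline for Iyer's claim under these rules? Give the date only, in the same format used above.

Because discovery on 17 April 2001 post-dates the 11 September 2000 act, accrual under the later-of rule falls on 17 April 2001.
Adding the 3 years base period to 17 April 2001 gives a deadline of 17 April 2004, before any tolling.
The emergency suspension of filing deadlines from 3 September 2002 to 30 May 2003 tolled the period for 269 days, extending the deadline to 11 January 2005.
Because the defendant's absence from the jurisdiction ran from 21 March 2004 to 8 April 2005, the deadline is extended by 383 days to 29 January 2006.
No stated provision tolls the period for a criminal prosecution, so the interval from 10 August 2001 to 9 February 2002 has no effect on the deadline.

29 January 2006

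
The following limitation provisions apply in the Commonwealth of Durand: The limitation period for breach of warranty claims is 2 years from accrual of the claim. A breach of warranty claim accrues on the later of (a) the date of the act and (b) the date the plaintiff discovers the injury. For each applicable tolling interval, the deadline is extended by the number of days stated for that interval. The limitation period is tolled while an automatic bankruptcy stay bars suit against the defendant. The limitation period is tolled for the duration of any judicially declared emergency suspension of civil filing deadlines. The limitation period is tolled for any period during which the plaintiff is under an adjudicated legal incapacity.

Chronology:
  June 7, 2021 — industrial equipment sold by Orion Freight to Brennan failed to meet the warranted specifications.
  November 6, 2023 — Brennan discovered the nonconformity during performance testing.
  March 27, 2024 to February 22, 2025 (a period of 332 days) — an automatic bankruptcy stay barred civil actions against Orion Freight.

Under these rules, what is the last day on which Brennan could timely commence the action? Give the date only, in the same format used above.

The claim accrued on November 6, 2023 — the later of the June 7, 2021 act and the November 6, 2023 discovery.
The untolled deadline — 2 years after November 6, 2023 — is November 6, 2025.
The automatic bankruptcy stay from March 27, 2024 to February 22, 2025 tolled the period for 332 days, extending the deadline to October 4, 2026.

October 4, 2026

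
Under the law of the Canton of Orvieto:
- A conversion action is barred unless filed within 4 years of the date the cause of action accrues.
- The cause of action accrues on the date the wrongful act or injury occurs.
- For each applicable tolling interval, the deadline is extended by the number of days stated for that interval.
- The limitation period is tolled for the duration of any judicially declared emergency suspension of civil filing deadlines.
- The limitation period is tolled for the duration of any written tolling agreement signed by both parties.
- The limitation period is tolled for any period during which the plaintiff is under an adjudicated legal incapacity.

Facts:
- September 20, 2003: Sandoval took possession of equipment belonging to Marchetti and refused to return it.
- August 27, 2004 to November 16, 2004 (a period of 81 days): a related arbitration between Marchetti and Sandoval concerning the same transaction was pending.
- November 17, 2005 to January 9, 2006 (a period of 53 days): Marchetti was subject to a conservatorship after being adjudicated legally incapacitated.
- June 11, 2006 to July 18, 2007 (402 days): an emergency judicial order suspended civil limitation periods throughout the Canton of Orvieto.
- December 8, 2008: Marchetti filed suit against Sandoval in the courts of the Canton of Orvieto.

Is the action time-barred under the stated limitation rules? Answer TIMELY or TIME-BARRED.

The limitation period began to run on September 20, 2003.
The untolled deadline — 4 years after September 20, 2003 — is September 20, 2007.
Because the plaintiff's legal incapacity ran from November 17, 2005 to January 9, 2006, the deadline is extended by 53 days to November 12, 2007.
The period was tolled for 402 days by the emergency suspension of filing deadlines (June 11, 2006 to July 18, 2007), pushing the deadline to December 18, 2008.
The pending related arbitration from August 27, 2004 to November 16, 2004 does not toll the period, because no stated rule makes a pending arbitration a tolling event.
The December 8, 2008 filing precedes the December 18, 2008 deadline; the claim is timely.

TIMELY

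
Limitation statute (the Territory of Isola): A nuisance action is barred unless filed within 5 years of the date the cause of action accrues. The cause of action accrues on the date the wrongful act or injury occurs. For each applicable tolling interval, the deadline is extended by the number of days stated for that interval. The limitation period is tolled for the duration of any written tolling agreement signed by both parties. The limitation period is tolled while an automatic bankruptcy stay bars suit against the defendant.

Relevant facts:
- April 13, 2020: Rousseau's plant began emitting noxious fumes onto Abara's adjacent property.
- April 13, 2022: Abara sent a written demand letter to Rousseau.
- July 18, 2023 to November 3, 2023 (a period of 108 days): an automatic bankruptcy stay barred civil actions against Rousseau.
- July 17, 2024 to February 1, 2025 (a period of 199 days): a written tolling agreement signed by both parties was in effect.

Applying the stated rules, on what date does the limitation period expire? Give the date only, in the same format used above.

The limitation period began to run on April 13, 2020.
5 years from April 13, 2020 is April 13, 2025.
The automatic bankruptcy stay from July 18, 2023 to November 3, 2023 tolled the period for 108 days, extending the deadline to July 30, 2025.
Because the written tolling agreement ran from July 17, 2024 to February 1, 2025, the deadline is extended by 199 days to February 14, 2026.
None of the other events listed affects the running of the period under the stated rules.

February 14, 2026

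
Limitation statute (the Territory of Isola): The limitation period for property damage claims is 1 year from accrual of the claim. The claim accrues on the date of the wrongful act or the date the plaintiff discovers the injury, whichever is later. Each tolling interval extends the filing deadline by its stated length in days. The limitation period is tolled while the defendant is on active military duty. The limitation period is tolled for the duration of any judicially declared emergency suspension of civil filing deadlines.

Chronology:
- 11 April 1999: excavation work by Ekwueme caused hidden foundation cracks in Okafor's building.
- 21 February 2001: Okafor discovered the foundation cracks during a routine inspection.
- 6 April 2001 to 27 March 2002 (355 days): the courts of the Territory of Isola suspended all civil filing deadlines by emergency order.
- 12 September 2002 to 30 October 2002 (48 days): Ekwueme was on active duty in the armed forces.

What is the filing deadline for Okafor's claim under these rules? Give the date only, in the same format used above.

The claim accrued on 21 February 2001 — the later of the 11 April 1999 act and the 21 February 2001 discovery.
1 year from 21 February 2001 is 21 February 2002.
Because the emergency suspension of filing deadlines ran from 6 April 2001 to 27 March 2002, the deadline is extended by 355 days to 11 February 2003.
Because the defendant's active military service ran from 12 September 2002 to 30 October 2002, the deadline is extended by 48 days to 31 March 2003.

31 March 2003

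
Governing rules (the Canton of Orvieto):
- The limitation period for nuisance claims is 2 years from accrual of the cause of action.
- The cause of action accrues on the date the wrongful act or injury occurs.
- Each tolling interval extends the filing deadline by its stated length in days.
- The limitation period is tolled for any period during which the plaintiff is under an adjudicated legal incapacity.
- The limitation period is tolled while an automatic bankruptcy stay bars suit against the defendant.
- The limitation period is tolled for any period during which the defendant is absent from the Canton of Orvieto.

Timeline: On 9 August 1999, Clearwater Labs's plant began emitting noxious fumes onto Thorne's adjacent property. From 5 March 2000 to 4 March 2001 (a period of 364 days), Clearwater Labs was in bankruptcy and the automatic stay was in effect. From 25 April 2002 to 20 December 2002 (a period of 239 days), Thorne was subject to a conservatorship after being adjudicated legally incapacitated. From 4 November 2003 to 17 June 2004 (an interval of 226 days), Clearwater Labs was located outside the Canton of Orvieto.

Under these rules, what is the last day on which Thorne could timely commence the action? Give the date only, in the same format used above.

The cause of action accrued on 9 August 1999, the date of the act.
Adding the 2 years base period to 9 August 1999 gives a deadline of 9 August 2001, before any tolling.
The automatic bankruptcy stay from 5 March 2000 to 4 March 2001 tolled the period for 364 days, extending the deadline to 8 August 2002.
The plaintiff's legal incapacity from 25 April 2002 to 20 December 2002 tolled the period for 239 days, extending the deadline to 4 April 2003.
The defendant's absence from the jurisdiction from 4 November 2003 to 17 June 2004 began after the period had already run on 4 April 2003, so it has no tolling effect.

4 April 2003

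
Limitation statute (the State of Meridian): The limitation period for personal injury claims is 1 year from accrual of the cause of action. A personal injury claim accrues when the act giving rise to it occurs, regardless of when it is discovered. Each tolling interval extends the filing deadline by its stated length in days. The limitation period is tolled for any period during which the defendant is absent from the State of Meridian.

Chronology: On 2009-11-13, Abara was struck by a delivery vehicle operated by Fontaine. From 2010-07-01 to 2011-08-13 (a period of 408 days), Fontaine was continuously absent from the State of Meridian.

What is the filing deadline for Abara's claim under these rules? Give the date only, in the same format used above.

2011-12-26

The limitation period began to run on 2009-11-13.
1 year from 2009-11-13 is 2010-11-13.
Because the defendant's absence from the jurisdiction ran from 2010-07-01 to 2011-08-13, the deadline is extended by 408 days to 2011-12-26.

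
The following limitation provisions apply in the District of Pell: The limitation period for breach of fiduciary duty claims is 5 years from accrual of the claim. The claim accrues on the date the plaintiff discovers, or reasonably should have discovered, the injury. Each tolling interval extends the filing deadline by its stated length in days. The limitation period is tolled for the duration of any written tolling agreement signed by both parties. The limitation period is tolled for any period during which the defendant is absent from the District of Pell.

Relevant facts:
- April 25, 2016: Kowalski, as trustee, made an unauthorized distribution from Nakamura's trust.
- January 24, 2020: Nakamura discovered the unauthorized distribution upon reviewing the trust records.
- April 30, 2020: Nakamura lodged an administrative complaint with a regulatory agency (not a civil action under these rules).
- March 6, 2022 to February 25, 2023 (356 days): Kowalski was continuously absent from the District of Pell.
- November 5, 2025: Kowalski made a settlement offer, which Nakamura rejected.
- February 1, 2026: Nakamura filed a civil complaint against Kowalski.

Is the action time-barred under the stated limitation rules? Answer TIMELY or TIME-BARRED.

TIME-BARRED

Under the discovery rule, the claim accrued on January 24, 2020, when Nakamura discovered the injury — not on the April 25, 2016 date of the underlying act.
Adding the 5 years base period to January 24, 2020 gives a deadline of January 24, 2025, before any tolling.
Because the defendant's absence from the jurisdiction ran from March 6, 2022 to February 25, 2023, the deadline is extended by 356 days to January 15, 2026.
Nothing else in the chronology tolls or restarts the period.
Filing on February 1, 2026 missed the January 15, 2026 deadline — the action is time-barred.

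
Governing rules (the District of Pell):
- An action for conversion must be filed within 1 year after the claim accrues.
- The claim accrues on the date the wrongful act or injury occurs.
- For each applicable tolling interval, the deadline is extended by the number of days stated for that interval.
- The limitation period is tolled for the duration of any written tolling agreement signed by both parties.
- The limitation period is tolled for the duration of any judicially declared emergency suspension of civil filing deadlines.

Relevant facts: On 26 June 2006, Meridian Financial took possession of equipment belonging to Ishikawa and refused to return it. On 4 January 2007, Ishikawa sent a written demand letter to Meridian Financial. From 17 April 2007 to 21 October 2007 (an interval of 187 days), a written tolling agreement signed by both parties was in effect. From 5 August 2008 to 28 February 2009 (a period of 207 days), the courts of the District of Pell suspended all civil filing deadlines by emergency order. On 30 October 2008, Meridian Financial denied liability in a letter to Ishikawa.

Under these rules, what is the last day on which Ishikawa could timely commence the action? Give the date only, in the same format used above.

The claim accrued on 26 June 2006, when the wrongful act occurred.
1 year from 26 June 2006 is 26 June 2007.
Because the written tolling agreement ran from 17 April 2007 to 21 October 2007, the deadline is extended by 187 days to 30 December 2007.
By the time the emergency suspension of filing deadlines began on 5 August 2008, the limitation period had already expired on 30 December 2007; that interval cannot revive it.
Nothing else in the chronology tolls or restarts the period.

30 December 2007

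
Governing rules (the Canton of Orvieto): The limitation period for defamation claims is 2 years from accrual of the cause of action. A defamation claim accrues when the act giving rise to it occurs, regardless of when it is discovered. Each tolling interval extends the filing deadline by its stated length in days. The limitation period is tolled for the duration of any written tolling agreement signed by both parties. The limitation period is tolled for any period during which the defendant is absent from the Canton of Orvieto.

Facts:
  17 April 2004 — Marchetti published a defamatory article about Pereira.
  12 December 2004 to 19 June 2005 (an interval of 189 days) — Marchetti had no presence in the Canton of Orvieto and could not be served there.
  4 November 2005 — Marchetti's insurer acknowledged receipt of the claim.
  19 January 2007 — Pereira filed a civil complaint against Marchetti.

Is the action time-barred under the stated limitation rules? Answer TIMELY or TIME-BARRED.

TIME-BARRED

The limitation period began to run on 17 April 2004.
Adding the 2 years base period to 17 April 2004 gives a deadline of 17 April 2006, before any tolling.
The defendant's absence from the jurisdiction from 12 December 2004 to 19 June 2005 tolled the period for 189 days, extending the deadline to 23 October 2006.
None of the other events listed affects the running of the period under the stated rules.
The 19 January 2007 filing falls after the 23 October 2006 deadline; the claim is time-barred.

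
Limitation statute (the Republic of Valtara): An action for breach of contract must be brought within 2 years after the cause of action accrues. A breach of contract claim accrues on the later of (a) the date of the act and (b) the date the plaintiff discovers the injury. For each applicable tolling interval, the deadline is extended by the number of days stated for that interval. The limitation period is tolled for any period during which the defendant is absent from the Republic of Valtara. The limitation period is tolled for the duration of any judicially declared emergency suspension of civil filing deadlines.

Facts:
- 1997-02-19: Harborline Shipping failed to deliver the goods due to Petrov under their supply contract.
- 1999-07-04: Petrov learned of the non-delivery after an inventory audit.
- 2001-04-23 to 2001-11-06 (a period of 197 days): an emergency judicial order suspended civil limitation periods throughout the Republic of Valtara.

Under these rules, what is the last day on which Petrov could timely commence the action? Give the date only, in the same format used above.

Because discovery on 1999-07-04 post-dates the 1997-02-19 act, accrual under the later-of rule falls on 1999-07-04.
2 years from 1999-07-04 is 2001-07-04.
Because the emergency suspension of filing deadlines ran from 2001-04-23 to 2001-11-06, the deadline is extended by 197 days to 2002-01-17.

2002-01-17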